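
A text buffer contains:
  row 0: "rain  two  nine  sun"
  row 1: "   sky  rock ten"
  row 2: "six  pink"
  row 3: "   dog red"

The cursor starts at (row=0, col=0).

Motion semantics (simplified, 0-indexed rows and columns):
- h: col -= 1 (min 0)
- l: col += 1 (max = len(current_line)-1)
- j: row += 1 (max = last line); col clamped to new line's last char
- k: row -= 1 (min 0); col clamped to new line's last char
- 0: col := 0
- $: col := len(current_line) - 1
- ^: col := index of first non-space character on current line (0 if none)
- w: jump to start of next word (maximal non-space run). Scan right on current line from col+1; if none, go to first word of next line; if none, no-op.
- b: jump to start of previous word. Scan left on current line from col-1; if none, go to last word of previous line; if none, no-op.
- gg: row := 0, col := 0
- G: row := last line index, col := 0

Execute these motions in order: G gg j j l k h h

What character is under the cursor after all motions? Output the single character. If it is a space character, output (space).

After 1 (G): row=3 col=0 char='_'
After 2 (gg): row=0 col=0 char='r'
After 3 (j): row=1 col=0 char='_'
After 4 (j): row=2 col=0 char='s'
After 5 (l): row=2 col=1 char='i'
After 6 (k): row=1 col=1 char='_'
After 7 (h): row=1 col=0 char='_'
After 8 (h): row=1 col=0 char='_'

Answer: (space)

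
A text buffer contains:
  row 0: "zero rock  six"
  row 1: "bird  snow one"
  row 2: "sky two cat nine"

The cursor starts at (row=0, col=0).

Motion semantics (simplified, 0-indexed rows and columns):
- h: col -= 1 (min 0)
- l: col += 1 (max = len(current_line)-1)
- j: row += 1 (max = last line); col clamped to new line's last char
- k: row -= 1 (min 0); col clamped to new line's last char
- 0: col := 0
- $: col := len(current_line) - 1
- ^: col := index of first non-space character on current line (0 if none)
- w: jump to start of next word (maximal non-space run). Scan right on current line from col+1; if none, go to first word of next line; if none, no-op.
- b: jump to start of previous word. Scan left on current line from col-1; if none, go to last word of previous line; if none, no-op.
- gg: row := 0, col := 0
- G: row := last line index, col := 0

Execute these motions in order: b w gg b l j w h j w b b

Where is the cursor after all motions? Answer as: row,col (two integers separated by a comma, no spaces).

After 1 (b): row=0 col=0 char='z'
After 2 (w): row=0 col=5 char='r'
After 3 (gg): row=0 col=0 char='z'
After 4 (b): row=0 col=0 char='z'
After 5 (l): row=0 col=1 char='e'
After 6 (j): row=1 col=1 char='i'
After 7 (w): row=1 col=6 char='s'
After 8 (h): row=1 col=5 char='_'
After 9 (j): row=2 col=5 char='w'
After 10 (w): row=2 col=8 char='c'
After 11 (b): row=2 col=4 char='t'
After 12 (b): row=2 col=0 char='s'

Answer: 2,0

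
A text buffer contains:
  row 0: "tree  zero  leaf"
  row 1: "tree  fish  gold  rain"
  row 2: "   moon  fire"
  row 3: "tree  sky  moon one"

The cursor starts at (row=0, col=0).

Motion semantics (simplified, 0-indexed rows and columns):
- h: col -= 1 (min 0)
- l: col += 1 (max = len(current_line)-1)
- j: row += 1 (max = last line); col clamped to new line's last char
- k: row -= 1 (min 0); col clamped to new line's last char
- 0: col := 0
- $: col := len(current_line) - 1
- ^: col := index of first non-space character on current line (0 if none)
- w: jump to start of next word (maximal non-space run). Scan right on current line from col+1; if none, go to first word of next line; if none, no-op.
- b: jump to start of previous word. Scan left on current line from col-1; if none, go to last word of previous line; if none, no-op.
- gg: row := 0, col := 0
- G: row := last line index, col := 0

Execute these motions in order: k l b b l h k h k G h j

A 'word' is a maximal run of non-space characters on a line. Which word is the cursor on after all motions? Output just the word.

After 1 (k): row=0 col=0 char='t'
After 2 (l): row=0 col=1 char='r'
After 3 (b): row=0 col=0 char='t'
After 4 (b): row=0 col=0 char='t'
After 5 (l): row=0 col=1 char='r'
After 6 (h): row=0 col=0 char='t'
After 7 (k): row=0 col=0 char='t'
After 8 (h): row=0 col=0 char='t'
After 9 (k): row=0 col=0 char='t'
After 10 (G): row=3 col=0 char='t'
After 11 (h): row=3 col=0 char='t'
After 12 (j): row=3 col=0 char='t'

Answer: tree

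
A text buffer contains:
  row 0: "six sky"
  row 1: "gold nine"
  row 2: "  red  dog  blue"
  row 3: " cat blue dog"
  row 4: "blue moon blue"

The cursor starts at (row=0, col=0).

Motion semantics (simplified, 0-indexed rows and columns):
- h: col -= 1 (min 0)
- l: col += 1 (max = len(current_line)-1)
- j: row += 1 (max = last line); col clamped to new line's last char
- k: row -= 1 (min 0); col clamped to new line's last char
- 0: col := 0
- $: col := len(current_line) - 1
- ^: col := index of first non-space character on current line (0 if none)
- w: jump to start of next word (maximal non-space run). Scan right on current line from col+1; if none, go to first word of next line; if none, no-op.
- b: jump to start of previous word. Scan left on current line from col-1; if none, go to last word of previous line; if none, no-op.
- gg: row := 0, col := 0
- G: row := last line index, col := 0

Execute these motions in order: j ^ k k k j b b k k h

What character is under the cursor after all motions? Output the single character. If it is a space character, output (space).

Answer: s

Derivation:
After 1 (j): row=1 col=0 char='g'
After 2 (^): row=1 col=0 char='g'
After 3 (k): row=0 col=0 char='s'
After 4 (k): row=0 col=0 char='s'
After 5 (k): row=0 col=0 char='s'
After 6 (j): row=1 col=0 char='g'
After 7 (b): row=0 col=4 char='s'
After 8 (b): row=0 col=0 char='s'
After 9 (k): row=0 col=0 char='s'
After 10 (k): row=0 col=0 char='s'
After 11 (h): row=0 col=0 char='s'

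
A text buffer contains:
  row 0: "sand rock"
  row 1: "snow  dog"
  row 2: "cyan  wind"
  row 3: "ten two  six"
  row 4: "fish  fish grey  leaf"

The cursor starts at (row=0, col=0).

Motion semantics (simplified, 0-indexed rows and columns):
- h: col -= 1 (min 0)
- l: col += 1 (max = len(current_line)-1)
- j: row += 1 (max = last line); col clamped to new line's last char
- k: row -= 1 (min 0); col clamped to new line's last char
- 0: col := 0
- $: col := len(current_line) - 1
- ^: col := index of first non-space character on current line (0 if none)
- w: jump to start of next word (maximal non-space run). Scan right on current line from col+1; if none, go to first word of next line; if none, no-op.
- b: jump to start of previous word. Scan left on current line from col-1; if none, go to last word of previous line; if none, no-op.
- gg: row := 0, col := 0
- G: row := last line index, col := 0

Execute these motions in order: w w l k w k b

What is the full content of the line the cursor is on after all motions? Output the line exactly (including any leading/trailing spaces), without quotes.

Answer: sand rock

Derivation:
After 1 (w): row=0 col=5 char='r'
After 2 (w): row=1 col=0 char='s'
After 3 (l): row=1 col=1 char='n'
After 4 (k): row=0 col=1 char='a'
After 5 (w): row=0 col=5 char='r'
After 6 (k): row=0 col=5 char='r'
After 7 (b): row=0 col=0 char='s'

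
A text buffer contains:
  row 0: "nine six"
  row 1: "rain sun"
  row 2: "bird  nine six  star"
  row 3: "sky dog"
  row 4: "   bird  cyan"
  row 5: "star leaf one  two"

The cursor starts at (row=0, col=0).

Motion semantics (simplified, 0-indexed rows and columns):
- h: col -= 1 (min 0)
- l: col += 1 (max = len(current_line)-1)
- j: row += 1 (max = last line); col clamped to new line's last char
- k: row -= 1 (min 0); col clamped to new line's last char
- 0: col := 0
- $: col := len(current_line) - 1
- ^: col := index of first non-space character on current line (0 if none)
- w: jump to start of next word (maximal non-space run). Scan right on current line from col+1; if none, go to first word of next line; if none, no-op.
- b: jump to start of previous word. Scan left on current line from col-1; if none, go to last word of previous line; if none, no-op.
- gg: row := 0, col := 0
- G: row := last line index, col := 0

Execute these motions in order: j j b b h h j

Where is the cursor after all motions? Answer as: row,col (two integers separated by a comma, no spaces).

After 1 (j): row=1 col=0 char='r'
After 2 (j): row=2 col=0 char='b'
After 3 (b): row=1 col=5 char='s'
After 4 (b): row=1 col=0 char='r'
After 5 (h): row=1 col=0 char='r'
After 6 (h): row=1 col=0 char='r'
After 7 (j): row=2 col=0 char='b'

Answer: 2,0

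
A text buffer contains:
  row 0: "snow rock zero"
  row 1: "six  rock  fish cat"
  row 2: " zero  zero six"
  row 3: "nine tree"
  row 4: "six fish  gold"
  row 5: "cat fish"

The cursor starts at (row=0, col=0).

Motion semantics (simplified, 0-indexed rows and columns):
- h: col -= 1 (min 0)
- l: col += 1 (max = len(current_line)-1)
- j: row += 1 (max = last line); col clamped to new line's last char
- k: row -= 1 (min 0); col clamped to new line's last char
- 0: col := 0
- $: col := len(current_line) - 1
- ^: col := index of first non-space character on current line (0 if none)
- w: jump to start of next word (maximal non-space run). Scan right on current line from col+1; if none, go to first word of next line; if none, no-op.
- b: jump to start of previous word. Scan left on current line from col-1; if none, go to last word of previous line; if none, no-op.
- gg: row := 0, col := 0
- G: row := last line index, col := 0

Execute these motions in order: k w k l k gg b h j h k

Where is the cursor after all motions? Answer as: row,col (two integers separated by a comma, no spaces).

After 1 (k): row=0 col=0 char='s'
After 2 (w): row=0 col=5 char='r'
After 3 (k): row=0 col=5 char='r'
After 4 (l): row=0 col=6 char='o'
After 5 (k): row=0 col=6 char='o'
After 6 (gg): row=0 col=0 char='s'
After 7 (b): row=0 col=0 char='s'
After 8 (h): row=0 col=0 char='s'
After 9 (j): row=1 col=0 char='s'
After 10 (h): row=1 col=0 char='s'
After 11 (k): row=0 col=0 char='s'

Answer: 0,0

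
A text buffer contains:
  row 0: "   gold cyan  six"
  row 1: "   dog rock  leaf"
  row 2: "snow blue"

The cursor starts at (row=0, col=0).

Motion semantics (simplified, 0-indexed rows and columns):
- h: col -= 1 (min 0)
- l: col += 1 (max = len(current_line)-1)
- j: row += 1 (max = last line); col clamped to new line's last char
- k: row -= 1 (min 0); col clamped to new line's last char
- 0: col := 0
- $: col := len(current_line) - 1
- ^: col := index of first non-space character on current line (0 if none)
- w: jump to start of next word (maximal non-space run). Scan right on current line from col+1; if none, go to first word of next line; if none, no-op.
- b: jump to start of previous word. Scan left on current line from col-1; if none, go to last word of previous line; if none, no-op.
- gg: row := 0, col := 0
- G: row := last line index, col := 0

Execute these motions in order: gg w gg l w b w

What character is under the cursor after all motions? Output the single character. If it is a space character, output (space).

After 1 (gg): row=0 col=0 char='_'
After 2 (w): row=0 col=3 char='g'
After 3 (gg): row=0 col=0 char='_'
After 4 (l): row=0 col=1 char='_'
After 5 (w): row=0 col=3 char='g'
After 6 (b): row=0 col=3 char='g'
After 7 (w): row=0 col=8 char='c'

Answer: c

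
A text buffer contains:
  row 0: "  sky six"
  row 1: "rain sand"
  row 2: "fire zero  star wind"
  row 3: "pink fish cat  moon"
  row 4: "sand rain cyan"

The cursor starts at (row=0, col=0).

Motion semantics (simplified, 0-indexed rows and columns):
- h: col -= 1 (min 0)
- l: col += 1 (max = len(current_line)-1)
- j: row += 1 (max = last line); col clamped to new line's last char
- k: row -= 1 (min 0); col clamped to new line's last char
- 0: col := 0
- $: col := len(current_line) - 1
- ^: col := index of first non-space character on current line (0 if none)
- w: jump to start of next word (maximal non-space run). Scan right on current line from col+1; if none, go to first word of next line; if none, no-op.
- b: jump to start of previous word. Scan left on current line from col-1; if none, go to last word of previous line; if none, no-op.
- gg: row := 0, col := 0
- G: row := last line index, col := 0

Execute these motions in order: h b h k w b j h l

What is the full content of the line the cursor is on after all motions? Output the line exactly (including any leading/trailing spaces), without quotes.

After 1 (h): row=0 col=0 char='_'
After 2 (b): row=0 col=0 char='_'
After 3 (h): row=0 col=0 char='_'
After 4 (k): row=0 col=0 char='_'
After 5 (w): row=0 col=2 char='s'
After 6 (b): row=0 col=2 char='s'
After 7 (j): row=1 col=2 char='i'
After 8 (h): row=1 col=1 char='a'
After 9 (l): row=1 col=2 char='i'

Answer: rain sand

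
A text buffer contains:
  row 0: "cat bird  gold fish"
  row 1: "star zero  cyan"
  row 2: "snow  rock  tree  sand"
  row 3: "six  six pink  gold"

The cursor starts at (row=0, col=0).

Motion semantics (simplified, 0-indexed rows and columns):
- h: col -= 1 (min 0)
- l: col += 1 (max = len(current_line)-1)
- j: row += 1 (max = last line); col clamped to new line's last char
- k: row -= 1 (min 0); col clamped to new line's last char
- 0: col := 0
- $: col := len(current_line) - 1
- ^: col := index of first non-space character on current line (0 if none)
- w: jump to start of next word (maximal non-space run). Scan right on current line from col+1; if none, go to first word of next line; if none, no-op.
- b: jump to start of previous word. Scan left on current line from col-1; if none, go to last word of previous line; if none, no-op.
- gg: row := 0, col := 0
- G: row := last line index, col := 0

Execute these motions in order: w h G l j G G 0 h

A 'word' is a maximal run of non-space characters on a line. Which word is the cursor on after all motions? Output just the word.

After 1 (w): row=0 col=4 char='b'
After 2 (h): row=0 col=3 char='_'
After 3 (G): row=3 col=0 char='s'
After 4 (l): row=3 col=1 char='i'
After 5 (j): row=3 col=1 char='i'
After 6 (G): row=3 col=0 char='s'
After 7 (G): row=3 col=0 char='s'
After 8 (0): row=3 col=0 char='s'
After 9 (h): row=3 col=0 char='s'

Answer: six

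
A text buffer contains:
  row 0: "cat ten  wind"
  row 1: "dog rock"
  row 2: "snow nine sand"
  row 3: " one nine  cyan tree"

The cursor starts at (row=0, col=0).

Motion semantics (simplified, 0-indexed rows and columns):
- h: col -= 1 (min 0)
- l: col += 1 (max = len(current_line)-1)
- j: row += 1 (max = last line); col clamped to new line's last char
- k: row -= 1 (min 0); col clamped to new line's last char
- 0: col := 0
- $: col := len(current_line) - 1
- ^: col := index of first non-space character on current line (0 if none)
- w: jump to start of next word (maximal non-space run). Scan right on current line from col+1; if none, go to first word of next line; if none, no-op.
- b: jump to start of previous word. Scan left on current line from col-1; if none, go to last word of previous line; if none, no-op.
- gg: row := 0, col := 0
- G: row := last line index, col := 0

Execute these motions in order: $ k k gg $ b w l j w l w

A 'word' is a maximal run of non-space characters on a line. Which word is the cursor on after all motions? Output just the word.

After 1 ($): row=0 col=12 char='d'
After 2 (k): row=0 col=12 char='d'
After 3 (k): row=0 col=12 char='d'
After 4 (gg): row=0 col=0 char='c'
After 5 ($): row=0 col=12 char='d'
After 6 (b): row=0 col=9 char='w'
After 7 (w): row=1 col=0 char='d'
After 8 (l): row=1 col=1 char='o'
After 9 (j): row=2 col=1 char='n'
After 10 (w): row=2 col=5 char='n'
After 11 (l): row=2 col=6 char='i'
After 12 (w): row=2 col=10 char='s'

Answer: sand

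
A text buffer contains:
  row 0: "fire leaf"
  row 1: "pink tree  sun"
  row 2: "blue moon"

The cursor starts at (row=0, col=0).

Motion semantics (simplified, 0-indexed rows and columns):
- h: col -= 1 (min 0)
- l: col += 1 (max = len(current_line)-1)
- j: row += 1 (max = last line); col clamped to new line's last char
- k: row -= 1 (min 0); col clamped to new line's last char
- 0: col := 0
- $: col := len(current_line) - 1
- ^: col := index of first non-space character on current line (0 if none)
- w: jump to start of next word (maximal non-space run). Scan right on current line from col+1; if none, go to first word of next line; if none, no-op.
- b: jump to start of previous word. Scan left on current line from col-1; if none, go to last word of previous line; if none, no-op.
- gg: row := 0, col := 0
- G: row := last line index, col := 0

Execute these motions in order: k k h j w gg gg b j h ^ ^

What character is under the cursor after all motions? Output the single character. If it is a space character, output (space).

After 1 (k): row=0 col=0 char='f'
After 2 (k): row=0 col=0 char='f'
After 3 (h): row=0 col=0 char='f'
After 4 (j): row=1 col=0 char='p'
After 5 (w): row=1 col=5 char='t'
After 6 (gg): row=0 col=0 char='f'
After 7 (gg): row=0 col=0 char='f'
After 8 (b): row=0 col=0 char='f'
After 9 (j): row=1 col=0 char='p'
After 10 (h): row=1 col=0 char='p'
After 11 (^): row=1 col=0 char='p'
After 12 (^): row=1 col=0 char='p'

Answer: p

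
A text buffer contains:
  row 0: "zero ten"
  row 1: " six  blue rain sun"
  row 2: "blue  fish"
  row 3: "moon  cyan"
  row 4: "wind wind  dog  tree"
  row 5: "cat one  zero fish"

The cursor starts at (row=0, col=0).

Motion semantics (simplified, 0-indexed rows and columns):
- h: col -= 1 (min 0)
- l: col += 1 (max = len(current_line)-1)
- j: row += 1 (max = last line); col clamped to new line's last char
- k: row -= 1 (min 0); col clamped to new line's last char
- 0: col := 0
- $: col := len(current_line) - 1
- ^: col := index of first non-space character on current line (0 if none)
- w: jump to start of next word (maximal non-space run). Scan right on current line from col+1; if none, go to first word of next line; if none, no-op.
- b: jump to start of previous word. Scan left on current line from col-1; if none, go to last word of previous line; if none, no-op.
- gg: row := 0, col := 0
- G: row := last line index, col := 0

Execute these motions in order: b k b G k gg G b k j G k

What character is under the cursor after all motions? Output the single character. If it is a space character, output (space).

Answer: w

Derivation:
After 1 (b): row=0 col=0 char='z'
After 2 (k): row=0 col=0 char='z'
After 3 (b): row=0 col=0 char='z'
After 4 (G): row=5 col=0 char='c'
After 5 (k): row=4 col=0 char='w'
After 6 (gg): row=0 col=0 char='z'
After 7 (G): row=5 col=0 char='c'
After 8 (b): row=4 col=16 char='t'
After 9 (k): row=3 col=9 char='n'
After 10 (j): row=4 col=9 char='_'
After 11 (G): row=5 col=0 char='c'
After 12 (k): row=4 col=0 char='w'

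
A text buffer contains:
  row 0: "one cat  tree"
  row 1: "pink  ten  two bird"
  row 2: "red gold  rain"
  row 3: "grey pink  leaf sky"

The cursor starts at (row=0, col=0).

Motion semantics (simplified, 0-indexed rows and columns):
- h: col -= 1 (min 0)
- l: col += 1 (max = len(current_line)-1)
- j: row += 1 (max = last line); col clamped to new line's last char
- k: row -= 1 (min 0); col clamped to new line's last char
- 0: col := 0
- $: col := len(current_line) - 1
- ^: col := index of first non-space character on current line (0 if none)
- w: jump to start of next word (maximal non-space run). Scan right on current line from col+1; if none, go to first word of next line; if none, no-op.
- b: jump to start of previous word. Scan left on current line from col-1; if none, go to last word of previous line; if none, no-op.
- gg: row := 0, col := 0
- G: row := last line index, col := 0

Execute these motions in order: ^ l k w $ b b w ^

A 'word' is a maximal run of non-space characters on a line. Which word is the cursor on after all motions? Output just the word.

After 1 (^): row=0 col=0 char='o'
After 2 (l): row=0 col=1 char='n'
After 3 (k): row=0 col=1 char='n'
After 4 (w): row=0 col=4 char='c'
After 5 ($): row=0 col=12 char='e'
After 6 (b): row=0 col=9 char='t'
After 7 (b): row=0 col=4 char='c'
After 8 (w): row=0 col=9 char='t'
After 9 (^): row=0 col=0 char='o'

Answer: one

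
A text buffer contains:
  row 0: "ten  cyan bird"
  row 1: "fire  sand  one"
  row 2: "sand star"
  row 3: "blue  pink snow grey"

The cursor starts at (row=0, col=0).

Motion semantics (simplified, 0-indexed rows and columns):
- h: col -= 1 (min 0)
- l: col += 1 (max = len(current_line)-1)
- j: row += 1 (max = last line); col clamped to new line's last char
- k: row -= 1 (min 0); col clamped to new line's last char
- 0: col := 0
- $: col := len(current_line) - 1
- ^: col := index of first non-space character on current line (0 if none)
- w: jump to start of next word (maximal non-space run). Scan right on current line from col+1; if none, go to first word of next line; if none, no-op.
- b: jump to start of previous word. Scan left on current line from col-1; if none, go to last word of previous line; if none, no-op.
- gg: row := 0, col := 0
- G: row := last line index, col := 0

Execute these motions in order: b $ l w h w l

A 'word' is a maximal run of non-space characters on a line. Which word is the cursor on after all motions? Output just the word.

Answer: sand

Derivation:
After 1 (b): row=0 col=0 char='t'
After 2 ($): row=0 col=13 char='d'
After 3 (l): row=0 col=13 char='d'
After 4 (w): row=1 col=0 char='f'
After 5 (h): row=1 col=0 char='f'
After 6 (w): row=1 col=6 char='s'
After 7 (l): row=1 col=7 char='a'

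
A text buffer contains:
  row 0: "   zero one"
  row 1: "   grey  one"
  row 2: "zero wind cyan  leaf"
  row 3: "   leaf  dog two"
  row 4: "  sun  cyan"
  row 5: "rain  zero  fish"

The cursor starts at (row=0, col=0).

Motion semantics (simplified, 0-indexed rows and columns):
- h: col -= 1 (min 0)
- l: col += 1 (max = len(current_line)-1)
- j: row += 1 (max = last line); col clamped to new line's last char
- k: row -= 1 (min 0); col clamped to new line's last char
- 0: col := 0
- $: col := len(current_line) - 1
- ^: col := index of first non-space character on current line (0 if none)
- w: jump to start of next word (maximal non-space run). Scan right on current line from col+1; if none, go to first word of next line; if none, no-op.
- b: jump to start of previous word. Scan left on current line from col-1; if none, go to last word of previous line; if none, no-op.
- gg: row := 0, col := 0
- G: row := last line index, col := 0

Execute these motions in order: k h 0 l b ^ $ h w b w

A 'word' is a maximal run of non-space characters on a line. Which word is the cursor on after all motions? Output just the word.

After 1 (k): row=0 col=0 char='_'
After 2 (h): row=0 col=0 char='_'
After 3 (0): row=0 col=0 char='_'
After 4 (l): row=0 col=1 char='_'
After 5 (b): row=0 col=1 char='_'
After 6 (^): row=0 col=3 char='z'
After 7 ($): row=0 col=10 char='e'
After 8 (h): row=0 col=9 char='n'
After 9 (w): row=1 col=3 char='g'
After 10 (b): row=0 col=8 char='o'
After 11 (w): row=1 col=3 char='g'

Answer: grey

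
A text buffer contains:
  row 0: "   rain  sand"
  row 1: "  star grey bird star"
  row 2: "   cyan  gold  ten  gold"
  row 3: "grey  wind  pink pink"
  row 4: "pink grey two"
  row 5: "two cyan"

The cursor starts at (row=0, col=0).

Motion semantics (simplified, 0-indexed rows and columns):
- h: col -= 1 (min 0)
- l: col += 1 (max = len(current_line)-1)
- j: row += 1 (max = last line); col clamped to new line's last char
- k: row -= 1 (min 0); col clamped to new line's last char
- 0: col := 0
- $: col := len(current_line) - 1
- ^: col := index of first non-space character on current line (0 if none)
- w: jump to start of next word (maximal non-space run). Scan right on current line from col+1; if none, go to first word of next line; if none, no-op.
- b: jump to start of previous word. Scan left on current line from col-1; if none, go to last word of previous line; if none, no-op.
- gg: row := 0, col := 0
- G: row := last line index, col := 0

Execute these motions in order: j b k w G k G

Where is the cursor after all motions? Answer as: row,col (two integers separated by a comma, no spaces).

After 1 (j): row=1 col=0 char='_'
After 2 (b): row=0 col=9 char='s'
After 3 (k): row=0 col=9 char='s'
After 4 (w): row=1 col=2 char='s'
After 5 (G): row=5 col=0 char='t'
After 6 (k): row=4 col=0 char='p'
After 7 (G): row=5 col=0 char='t'

Answer: 5,0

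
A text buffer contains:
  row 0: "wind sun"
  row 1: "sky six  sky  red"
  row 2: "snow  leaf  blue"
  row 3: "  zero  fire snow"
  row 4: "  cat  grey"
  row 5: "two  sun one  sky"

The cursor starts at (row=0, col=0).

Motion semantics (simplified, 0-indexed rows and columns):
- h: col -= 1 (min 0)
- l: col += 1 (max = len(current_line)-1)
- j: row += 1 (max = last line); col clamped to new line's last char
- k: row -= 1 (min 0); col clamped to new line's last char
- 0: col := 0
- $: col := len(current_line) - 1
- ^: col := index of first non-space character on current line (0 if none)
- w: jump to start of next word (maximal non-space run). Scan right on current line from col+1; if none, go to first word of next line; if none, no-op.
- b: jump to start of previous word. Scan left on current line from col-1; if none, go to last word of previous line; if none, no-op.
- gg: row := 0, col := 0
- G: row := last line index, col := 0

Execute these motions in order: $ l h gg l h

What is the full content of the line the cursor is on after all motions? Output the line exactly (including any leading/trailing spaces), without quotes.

Answer: wind sun

Derivation:
After 1 ($): row=0 col=7 char='n'
After 2 (l): row=0 col=7 char='n'
After 3 (h): row=0 col=6 char='u'
After 4 (gg): row=0 col=0 char='w'
After 5 (l): row=0 col=1 char='i'
After 6 (h): row=0 col=0 char='w'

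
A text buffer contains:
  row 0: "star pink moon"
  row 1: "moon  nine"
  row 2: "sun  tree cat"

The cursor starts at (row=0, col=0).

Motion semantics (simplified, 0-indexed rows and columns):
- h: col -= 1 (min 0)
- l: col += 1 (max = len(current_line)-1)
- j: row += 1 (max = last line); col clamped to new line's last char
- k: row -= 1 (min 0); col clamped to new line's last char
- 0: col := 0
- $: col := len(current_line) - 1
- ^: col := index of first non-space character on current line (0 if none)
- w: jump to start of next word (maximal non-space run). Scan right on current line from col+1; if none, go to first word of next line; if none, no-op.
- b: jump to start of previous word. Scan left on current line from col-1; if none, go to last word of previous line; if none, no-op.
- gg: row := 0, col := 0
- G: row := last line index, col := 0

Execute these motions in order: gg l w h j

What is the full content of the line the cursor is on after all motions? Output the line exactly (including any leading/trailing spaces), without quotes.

After 1 (gg): row=0 col=0 char='s'
After 2 (l): row=0 col=1 char='t'
After 3 (w): row=0 col=5 char='p'
After 4 (h): row=0 col=4 char='_'
After 5 (j): row=1 col=4 char='_'

Answer: moon  nine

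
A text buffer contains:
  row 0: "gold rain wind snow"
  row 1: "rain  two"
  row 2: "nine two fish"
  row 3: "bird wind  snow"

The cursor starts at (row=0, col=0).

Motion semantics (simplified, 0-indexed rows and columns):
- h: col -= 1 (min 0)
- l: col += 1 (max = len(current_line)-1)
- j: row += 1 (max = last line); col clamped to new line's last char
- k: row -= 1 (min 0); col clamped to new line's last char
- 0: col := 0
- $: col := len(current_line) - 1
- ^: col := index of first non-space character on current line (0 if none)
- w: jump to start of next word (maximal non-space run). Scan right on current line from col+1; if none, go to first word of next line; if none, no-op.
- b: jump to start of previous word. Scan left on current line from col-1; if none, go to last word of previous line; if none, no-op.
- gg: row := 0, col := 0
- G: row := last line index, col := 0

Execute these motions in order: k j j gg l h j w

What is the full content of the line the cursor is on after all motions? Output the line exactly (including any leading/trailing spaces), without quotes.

After 1 (k): row=0 col=0 char='g'
After 2 (j): row=1 col=0 char='r'
After 3 (j): row=2 col=0 char='n'
After 4 (gg): row=0 col=0 char='g'
After 5 (l): row=0 col=1 char='o'
After 6 (h): row=0 col=0 char='g'
After 7 (j): row=1 col=0 char='r'
After 8 (w): row=1 col=6 char='t'

Answer: rain  two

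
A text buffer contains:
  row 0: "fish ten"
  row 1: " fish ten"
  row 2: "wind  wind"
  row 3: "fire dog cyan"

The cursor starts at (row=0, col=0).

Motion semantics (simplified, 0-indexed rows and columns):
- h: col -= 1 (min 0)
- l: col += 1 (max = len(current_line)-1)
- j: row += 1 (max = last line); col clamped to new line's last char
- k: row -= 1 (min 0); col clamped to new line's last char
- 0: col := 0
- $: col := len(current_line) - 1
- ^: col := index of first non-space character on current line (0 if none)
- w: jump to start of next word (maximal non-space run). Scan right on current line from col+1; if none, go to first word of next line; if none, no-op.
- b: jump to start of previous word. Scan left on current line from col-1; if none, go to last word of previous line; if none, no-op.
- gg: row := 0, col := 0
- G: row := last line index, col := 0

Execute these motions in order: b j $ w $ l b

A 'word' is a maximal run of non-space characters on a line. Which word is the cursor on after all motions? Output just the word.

After 1 (b): row=0 col=0 char='f'
After 2 (j): row=1 col=0 char='_'
After 3 ($): row=1 col=8 char='n'
After 4 (w): row=2 col=0 char='w'
After 5 ($): row=2 col=9 char='d'
After 6 (l): row=2 col=9 char='d'
After 7 (b): row=2 col=6 char='w'

Answer: wind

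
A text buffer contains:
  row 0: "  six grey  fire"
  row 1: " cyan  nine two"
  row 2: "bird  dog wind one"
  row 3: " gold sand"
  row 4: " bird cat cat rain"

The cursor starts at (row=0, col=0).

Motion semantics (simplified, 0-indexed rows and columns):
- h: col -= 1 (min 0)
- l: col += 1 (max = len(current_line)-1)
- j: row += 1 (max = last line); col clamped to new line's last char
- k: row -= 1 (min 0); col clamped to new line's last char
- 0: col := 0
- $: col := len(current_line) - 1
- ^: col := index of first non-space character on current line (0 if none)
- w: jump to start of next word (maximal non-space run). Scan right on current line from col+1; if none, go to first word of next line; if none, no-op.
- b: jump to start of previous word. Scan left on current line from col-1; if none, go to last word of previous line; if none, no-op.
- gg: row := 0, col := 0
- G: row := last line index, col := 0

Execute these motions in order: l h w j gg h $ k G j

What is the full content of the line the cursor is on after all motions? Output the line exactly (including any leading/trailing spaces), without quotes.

Answer:  bird cat cat rain

Derivation:
After 1 (l): row=0 col=1 char='_'
After 2 (h): row=0 col=0 char='_'
After 3 (w): row=0 col=2 char='s'
After 4 (j): row=1 col=2 char='y'
After 5 (gg): row=0 col=0 char='_'
After 6 (h): row=0 col=0 char='_'
After 7 ($): row=0 col=15 char='e'
After 8 (k): row=0 col=15 char='e'
After 9 (G): row=4 col=0 char='_'
After 10 (j): row=4 col=0 char='_'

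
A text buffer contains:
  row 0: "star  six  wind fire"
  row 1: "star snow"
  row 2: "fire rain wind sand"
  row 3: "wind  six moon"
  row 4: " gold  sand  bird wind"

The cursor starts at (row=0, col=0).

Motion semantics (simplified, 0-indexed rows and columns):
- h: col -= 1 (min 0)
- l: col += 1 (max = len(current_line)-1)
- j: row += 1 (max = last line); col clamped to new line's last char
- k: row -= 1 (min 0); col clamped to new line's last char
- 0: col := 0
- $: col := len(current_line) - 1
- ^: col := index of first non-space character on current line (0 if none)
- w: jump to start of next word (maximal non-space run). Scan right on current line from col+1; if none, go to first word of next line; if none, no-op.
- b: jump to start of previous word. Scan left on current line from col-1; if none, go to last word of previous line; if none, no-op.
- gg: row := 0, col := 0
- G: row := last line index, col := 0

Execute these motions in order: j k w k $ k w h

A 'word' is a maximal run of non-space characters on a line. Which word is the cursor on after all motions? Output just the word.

Answer: star

Derivation:
After 1 (j): row=1 col=0 char='s'
After 2 (k): row=0 col=0 char='s'
After 3 (w): row=0 col=6 char='s'
After 4 (k): row=0 col=6 char='s'
After 5 ($): row=0 col=19 char='e'
After 6 (k): row=0 col=19 char='e'
After 7 (w): row=1 col=0 char='s'
After 8 (h): row=1 col=0 char='s'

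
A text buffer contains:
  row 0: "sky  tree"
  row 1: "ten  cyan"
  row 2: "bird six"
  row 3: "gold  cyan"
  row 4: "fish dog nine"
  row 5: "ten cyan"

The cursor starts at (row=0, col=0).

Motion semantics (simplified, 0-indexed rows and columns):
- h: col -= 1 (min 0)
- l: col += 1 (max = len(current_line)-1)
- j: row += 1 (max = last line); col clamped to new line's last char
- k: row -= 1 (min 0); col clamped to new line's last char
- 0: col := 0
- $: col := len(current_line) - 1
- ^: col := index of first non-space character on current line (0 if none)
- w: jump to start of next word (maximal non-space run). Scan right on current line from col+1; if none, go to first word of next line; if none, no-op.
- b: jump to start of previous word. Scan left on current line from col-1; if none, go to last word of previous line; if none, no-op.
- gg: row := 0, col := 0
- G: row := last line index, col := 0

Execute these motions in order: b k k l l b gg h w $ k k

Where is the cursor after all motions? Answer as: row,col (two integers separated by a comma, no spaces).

Answer: 0,8

Derivation:
After 1 (b): row=0 col=0 char='s'
After 2 (k): row=0 col=0 char='s'
After 3 (k): row=0 col=0 char='s'
After 4 (l): row=0 col=1 char='k'
After 5 (l): row=0 col=2 char='y'
After 6 (b): row=0 col=0 char='s'
After 7 (gg): row=0 col=0 char='s'
After 8 (h): row=0 col=0 char='s'
After 9 (w): row=0 col=5 char='t'
After 10 ($): row=0 col=8 char='e'
After 11 (k): row=0 col=8 char='e'
After 12 (k): row=0 col=8 char='e'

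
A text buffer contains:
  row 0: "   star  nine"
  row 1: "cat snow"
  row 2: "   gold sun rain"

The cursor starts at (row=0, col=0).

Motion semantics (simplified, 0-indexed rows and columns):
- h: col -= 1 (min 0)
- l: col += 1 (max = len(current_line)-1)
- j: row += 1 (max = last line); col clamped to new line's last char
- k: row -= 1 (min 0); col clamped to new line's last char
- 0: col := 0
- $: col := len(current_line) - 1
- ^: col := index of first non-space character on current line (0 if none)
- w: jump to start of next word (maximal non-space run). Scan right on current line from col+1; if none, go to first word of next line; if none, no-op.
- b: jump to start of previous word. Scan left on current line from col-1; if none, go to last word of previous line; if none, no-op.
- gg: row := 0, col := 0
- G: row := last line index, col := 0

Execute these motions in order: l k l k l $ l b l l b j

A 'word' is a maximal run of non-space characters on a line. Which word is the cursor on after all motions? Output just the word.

Answer: snow

Derivation:
After 1 (l): row=0 col=1 char='_'
After 2 (k): row=0 col=1 char='_'
After 3 (l): row=0 col=2 char='_'
After 4 (k): row=0 col=2 char='_'
After 5 (l): row=0 col=3 char='s'
After 6 ($): row=0 col=12 char='e'
After 7 (l): row=0 col=12 char='e'
After 8 (b): row=0 col=9 char='n'
After 9 (l): row=0 col=10 char='i'
After 10 (l): row=0 col=11 char='n'
After 11 (b): row=0 col=9 char='n'
After 12 (j): row=1 col=7 char='w'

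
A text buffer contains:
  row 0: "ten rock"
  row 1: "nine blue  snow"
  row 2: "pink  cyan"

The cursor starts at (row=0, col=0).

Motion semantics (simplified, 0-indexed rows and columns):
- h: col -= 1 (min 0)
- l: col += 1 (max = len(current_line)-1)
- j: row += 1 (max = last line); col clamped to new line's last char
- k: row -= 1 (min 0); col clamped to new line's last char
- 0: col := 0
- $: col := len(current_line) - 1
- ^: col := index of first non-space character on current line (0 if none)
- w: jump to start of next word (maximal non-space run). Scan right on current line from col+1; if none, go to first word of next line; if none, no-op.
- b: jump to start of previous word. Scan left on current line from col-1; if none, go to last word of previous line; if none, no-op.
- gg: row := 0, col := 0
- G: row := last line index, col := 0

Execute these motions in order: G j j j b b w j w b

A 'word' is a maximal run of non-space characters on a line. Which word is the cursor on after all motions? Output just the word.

Answer: cyan

Derivation:
After 1 (G): row=2 col=0 char='p'
After 2 (j): row=2 col=0 char='p'
After 3 (j): row=2 col=0 char='p'
After 4 (j): row=2 col=0 char='p'
After 5 (b): row=1 col=11 char='s'
After 6 (b): row=1 col=5 char='b'
After 7 (w): row=1 col=11 char='s'
After 8 (j): row=2 col=9 char='n'
After 9 (w): row=2 col=9 char='n'
After 10 (b): row=2 col=6 char='c'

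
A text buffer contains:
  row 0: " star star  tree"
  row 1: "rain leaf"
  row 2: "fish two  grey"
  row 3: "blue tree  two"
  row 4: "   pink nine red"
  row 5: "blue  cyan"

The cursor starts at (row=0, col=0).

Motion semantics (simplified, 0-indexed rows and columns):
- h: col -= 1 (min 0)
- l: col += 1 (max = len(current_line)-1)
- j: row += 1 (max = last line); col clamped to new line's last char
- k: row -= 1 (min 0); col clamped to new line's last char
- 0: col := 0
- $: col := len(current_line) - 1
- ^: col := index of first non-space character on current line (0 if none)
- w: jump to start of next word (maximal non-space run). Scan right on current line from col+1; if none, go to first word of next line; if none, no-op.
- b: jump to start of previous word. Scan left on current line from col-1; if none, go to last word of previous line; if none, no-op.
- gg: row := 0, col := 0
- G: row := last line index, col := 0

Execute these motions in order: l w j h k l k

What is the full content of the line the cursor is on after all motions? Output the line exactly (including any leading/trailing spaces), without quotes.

After 1 (l): row=0 col=1 char='s'
After 2 (w): row=0 col=6 char='s'
After 3 (j): row=1 col=6 char='e'
After 4 (h): row=1 col=5 char='l'
After 5 (k): row=0 col=5 char='_'
After 6 (l): row=0 col=6 char='s'
After 7 (k): row=0 col=6 char='s'

Answer:  star star  tree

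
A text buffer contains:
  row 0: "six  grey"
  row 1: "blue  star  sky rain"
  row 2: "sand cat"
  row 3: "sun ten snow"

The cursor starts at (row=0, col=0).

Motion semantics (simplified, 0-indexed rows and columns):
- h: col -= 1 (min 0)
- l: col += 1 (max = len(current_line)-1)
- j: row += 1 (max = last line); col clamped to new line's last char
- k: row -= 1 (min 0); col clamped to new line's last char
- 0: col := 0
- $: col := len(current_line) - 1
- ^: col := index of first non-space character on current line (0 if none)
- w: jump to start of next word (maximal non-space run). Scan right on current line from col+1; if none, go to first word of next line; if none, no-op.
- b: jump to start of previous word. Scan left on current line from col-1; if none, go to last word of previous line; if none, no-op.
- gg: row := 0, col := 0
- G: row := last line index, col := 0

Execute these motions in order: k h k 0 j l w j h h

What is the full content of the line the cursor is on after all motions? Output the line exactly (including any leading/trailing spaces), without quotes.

After 1 (k): row=0 col=0 char='s'
After 2 (h): row=0 col=0 char='s'
After 3 (k): row=0 col=0 char='s'
After 4 (0): row=0 col=0 char='s'
After 5 (j): row=1 col=0 char='b'
After 6 (l): row=1 col=1 char='l'
After 7 (w): row=1 col=6 char='s'
After 8 (j): row=2 col=6 char='a'
After 9 (h): row=2 col=5 char='c'
After 10 (h): row=2 col=4 char='_'

Answer: sand cat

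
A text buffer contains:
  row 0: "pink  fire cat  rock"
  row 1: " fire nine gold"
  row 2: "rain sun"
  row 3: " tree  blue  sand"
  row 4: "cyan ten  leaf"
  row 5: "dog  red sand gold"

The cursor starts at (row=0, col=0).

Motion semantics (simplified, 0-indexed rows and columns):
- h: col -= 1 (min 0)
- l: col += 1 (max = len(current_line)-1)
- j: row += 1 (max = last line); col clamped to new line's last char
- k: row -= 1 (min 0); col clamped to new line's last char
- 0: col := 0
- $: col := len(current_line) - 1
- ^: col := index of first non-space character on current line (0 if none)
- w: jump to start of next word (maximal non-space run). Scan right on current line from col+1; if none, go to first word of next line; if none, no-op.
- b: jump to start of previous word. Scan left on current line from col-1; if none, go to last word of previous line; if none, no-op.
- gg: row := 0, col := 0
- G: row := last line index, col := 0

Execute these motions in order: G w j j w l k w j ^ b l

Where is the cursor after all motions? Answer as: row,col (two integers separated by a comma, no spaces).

After 1 (G): row=5 col=0 char='d'
After 2 (w): row=5 col=5 char='r'
After 3 (j): row=5 col=5 char='r'
After 4 (j): row=5 col=5 char='r'
After 5 (w): row=5 col=9 char='s'
After 6 (l): row=5 col=10 char='a'
After 7 (k): row=4 col=10 char='l'
After 8 (w): row=5 col=0 char='d'
After 9 (j): row=5 col=0 char='d'
After 10 (^): row=5 col=0 char='d'
After 11 (b): row=4 col=10 char='l'
After 12 (l): row=4 col=11 char='e'

Answer: 4,11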